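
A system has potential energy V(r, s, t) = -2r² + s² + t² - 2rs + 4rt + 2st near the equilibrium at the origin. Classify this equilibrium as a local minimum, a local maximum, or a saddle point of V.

saddle point

The Hessian at the origin is H = [[-4, -2, 4], [-2, 2, 2], [4, 2, 2]].
An LDLᵀ factorisation of H has diagonal entries -4, 3, 6.
That gives 2 positive, 1 negative pivots.
H is indefinite, so the origin is a saddle point.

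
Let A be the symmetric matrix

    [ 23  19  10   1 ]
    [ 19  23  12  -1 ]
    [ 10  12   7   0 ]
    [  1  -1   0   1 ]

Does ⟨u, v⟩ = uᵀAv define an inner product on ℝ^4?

yes

Leading principal minors: Δ_1 = 23, Δ_2 = 168, Δ_3 = 124, Δ_4 = 20.
All leading principal minors are positive, so by Sylvester's criterion Q is positive definite.
⟨·,·⟩ is an inner product exactly when A is positive definite.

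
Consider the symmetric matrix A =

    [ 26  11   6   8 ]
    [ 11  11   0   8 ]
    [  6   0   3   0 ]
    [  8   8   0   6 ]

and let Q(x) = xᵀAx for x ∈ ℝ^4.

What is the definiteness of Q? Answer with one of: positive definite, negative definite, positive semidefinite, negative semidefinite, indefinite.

Leading principal minors: Δ_1 = 26, Δ_2 = 165, Δ_3 = 99, Δ_4 = 18.
All leading principal minors are positive, so by Sylvester's criterion Q is positive definite.

positive definite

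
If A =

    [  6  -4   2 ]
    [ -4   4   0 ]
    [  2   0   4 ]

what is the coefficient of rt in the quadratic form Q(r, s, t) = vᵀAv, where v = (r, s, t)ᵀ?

The coefficient of rt is A[1,3] + A[3,1] = 2·2 = 4.

4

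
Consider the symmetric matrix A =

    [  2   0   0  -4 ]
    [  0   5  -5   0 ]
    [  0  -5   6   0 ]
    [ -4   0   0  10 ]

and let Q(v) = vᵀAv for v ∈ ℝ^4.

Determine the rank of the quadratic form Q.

Symmetric row and column elimination reduces A to a congruent diagonal form with pivots 2, 5, 1, 2.
So there are 4 positive pivots.
The rank is the number of nonzero pivots: 4.

4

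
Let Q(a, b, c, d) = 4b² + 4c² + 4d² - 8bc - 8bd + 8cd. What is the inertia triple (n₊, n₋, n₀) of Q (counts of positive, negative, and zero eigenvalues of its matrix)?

(1, 0, 3)

The associated matrix is A = [[0, 0, 0, 0], [0, 4, -4, -4], [0, -4, 4, 4], [0, -4, 4, 4]].
Applying the same elementary operations to the rows and columns of A produces a congruent diagonal matrix with entries 0, 4, 0, 0.
Counting signs: 1 positive, 3 zero.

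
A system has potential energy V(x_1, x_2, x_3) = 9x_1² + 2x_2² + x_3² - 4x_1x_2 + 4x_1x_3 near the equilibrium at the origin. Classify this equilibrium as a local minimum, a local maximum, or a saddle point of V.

The Hessian at the origin is H = [[18, -4, 4], [-4, 4, 0], [4, 0, 2]].
An LDLᵀ factorisation of H has diagonal entries 18, 28/9, 6/7.
That gives 3 positive pivots.
H is positive definite, so the origin is a strict local minimum.

local minimum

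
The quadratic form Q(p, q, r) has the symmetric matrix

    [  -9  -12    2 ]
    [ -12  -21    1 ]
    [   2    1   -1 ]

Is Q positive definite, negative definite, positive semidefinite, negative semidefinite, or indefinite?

negative semidefinite

Symmetric row and column elimination reduces A to a congruent diagonal form with pivots -9, -5, 0.
So there are 2 negative, 1 zero pivots.
Hence Q is negative semidefinite.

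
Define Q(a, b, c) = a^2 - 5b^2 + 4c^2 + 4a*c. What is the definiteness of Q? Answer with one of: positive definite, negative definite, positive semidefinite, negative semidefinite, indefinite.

The symmetric matrix is A = [[1, 0, 2], [0, -5, 0], [2, 0, 4]].
Congruent diagonalization of A (simultaneous row and column reduction) yields pivots 1, -5, 0.
Counting signs: 1 positive, 1 negative, 1 zero.
Hence Q is indefinite.

indefinite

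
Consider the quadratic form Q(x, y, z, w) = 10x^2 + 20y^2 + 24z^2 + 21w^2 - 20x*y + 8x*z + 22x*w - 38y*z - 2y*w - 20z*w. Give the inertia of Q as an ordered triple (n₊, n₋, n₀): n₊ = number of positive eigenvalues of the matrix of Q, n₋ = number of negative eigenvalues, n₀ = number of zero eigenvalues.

(3, 1, 0)

The symmetric matrix is A = [[10, -10, 4, 11], [-10, 20, -19, -1], [4, -19, 24, -10], [11, -1, -10, 21]].
An LDLᵀ factorisation of A has diagonal entries 10, 10, -1/10, 5/2.
Counting signs: 3 positive, 1 negative.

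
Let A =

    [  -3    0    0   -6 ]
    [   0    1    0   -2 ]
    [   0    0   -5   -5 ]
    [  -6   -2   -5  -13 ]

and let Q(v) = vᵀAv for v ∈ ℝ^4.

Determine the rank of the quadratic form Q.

Congruent diagonalization of A (simultaneous row and column reduction) yields pivots -3, 1, -5, 0.
That gives 1 positive, 2 negative, 1 zero pivots.
The rank is the number of nonzero pivots: 3.

3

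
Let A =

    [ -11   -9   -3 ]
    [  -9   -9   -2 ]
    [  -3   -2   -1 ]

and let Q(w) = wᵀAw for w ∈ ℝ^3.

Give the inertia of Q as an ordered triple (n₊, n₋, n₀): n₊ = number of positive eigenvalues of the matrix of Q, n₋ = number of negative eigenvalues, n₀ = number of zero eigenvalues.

Row-reducing A symmetrically gives the diagonal entries -11, -18/11, -1/18.
Counting signs: 3 negative.

(0, 3, 0)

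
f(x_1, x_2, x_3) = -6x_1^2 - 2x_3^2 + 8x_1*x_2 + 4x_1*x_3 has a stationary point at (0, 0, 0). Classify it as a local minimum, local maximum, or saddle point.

The Hessian at the origin is H = [[-12, 8, 4], [8, 0, 0], [4, 0, -4]].
Row-reducing H symmetrically gives the diagonal entries -12, 16/3, -4.
Counting signs: 1 positive, 2 negative.
H is indefinite, so the origin is a saddle point.

saddle point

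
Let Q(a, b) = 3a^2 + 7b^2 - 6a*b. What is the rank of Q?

The symmetric matrix is A = [[3, -3], [-3, 7]].
An LDLᵀ factorisation of A has diagonal entries 3, 4.
So there are 2 positive pivots.
The rank is the number of nonzero pivots: 2.

2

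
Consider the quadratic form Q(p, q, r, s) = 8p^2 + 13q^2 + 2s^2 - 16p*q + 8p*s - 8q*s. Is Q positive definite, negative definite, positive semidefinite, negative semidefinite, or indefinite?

The symmetric matrix is A = [[8, -8, 0, 4], [-8, 13, 0, -4], [0, 0, 0, 0], [4, -4, 0, 2]].
Applying the same elementary operations to the rows and columns of A produces a congruent diagonal matrix with entries 8, 5, 0, 0.
Counting signs: 2 positive, 2 zero.
Hence Q is positive semidefinite.

positive semidefinite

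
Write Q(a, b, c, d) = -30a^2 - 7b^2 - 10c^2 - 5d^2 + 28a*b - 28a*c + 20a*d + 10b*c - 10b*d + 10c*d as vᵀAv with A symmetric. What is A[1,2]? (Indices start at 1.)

The coefficient of a·b in Q is 28. For a symmetric A this equals A[1,2] + A[2,1] = 2·A[1,2].
So A[1,2] = 28/2 = 14.

14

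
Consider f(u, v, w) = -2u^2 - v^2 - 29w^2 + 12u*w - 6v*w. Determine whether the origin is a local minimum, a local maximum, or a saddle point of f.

The Hessian at the origin is H = [[-4, 0, 12], [0, -2, -6], [12, -6, -58]].
Row-reducing H symmetrically gives the diagonal entries -4, -2, -4.
That gives 3 negative pivots.
H is negative definite, so the origin is a strict local maximum.

local maximum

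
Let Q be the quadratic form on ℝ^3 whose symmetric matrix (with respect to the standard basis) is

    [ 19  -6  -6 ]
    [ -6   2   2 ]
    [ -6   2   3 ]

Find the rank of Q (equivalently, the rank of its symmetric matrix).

3

Row-reducing A symmetrically gives the diagonal entries 19, 2/19, 1.
Counting signs: 3 positive.
The rank is the number of nonzero pivots: 3.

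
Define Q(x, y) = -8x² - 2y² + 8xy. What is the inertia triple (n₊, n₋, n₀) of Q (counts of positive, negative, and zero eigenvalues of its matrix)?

(0, 1, 1)

The symmetric matrix is A = [[-8, 4], [4, -2]].
Congruent diagonalization of A (simultaneous row and column reduction) yields pivots -8, 0.
Counting signs: 1 negative, 1 zero.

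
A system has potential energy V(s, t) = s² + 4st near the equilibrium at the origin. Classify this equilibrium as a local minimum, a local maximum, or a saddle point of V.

saddle point

The Hessian at the origin is H = [[2, 4], [4, 0]].
det H = 2·0 − (4)² = -16 < 0, so H is indefinite.
Therefore the origin is a saddle point.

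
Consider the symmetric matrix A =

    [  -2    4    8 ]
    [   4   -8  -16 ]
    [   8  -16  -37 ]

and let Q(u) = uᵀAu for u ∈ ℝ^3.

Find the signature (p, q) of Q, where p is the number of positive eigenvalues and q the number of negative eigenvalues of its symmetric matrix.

Symmetric row and column elimination reduces A to a congruent diagonal form with pivots -2, 0, -5.
So there are 2 negative, 1 zero pivots.

(0, 2)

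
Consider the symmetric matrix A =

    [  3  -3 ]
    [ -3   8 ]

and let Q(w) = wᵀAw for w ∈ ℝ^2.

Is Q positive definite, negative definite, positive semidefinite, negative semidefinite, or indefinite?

positive definite

Applying the same elementary operations to the rows and columns of A produces a congruent diagonal matrix with entries 3, 5.
Counting signs: 2 positive.
Hence Q is positive definite.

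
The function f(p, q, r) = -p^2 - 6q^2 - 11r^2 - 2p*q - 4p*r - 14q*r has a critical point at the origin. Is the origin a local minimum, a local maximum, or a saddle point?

The Hessian at the origin is H = [[-2, -2, -4], [-2, -12, -14], [-4, -14, -22]].
Symmetric row and column elimination reduces H to a congruent diagonal form with pivots -2, -10, -4.
Counting signs: 3 negative.
H is negative definite, so the origin is a strict local maximum.

local maximum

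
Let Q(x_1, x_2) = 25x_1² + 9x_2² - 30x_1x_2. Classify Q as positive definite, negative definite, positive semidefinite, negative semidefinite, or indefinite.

The symmetric matrix of Q is [[25, -15], [-15, 9]].
For the 2×2 matrix [[25, -15], [-15, 9]]: det = 25·9 − (-15)² = 0, trace = 34.
det = 0 so one eigenvalue is zero; the form is semidefinite with the sign of the trace.

positive semidefinite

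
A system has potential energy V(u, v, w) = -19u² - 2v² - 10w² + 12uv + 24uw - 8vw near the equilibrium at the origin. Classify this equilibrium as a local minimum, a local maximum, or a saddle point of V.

local maximum

The Hessian at the origin is H = [[-38, 12, 24], [12, -4, -8], [24, -8, -20]].
Applying the same elementary operations to the rows and columns of H produces a congruent diagonal matrix with entries -38, -4/19, -4.
So there are 3 negative pivots.
H is negative definite, so the origin is a strict local maximum.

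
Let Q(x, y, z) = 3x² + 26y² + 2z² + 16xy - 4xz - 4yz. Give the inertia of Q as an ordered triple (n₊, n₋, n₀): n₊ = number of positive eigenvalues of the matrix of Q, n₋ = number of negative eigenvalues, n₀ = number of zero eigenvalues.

The symmetric matrix is A = [[3, 8, -2], [8, 26, -2], [-2, -2, 2]].
An LDLᵀ factorisation of A has diagonal entries 3, 14/3, -12/7.
So there are 2 positive, 1 negative pivots.

(2, 1, 0)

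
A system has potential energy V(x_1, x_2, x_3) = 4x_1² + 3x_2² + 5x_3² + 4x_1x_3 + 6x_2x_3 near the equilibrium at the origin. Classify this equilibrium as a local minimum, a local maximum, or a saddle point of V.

The Hessian at the origin is H = [[8, 0, 4], [0, 6, 6], [4, 6, 10]].
An LDLᵀ factorisation of H has diagonal entries 8, 6, 2.
That gives 3 positive pivots.
H is positive definite, so the origin is a strict local minimum.

local minimum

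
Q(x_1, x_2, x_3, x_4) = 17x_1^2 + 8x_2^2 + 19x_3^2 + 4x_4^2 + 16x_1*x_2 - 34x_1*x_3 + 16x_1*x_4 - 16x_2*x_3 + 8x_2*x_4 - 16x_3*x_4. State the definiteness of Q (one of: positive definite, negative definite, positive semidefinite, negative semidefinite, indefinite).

positive definite

The symmetric matrix is A = [[17, 8, -17, 8], [8, 8, -8, 4], [-17, -8, 19, -8], [8, 4, -8, 4]].
Symmetric row and column elimination reduces A to a congruent diagonal form with pivots 17, 72/17, 2, 2/9.
So there are 4 positive pivots.
Hence Q is positive definite.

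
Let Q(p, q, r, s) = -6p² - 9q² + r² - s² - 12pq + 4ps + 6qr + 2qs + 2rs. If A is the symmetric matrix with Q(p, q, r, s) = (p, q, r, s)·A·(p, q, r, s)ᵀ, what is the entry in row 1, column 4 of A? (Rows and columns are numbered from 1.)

2

The coefficient of p·s in Q is 4. For a symmetric A this equals A[1,4] + A[4,1] = 2·A[1,4].
So A[1,4] = 4/2 = 2.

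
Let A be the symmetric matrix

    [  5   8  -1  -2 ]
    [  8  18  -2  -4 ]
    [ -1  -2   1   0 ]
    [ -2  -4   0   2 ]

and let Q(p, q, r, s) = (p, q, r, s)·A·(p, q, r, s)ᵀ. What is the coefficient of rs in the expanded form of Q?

0

The coefficient of rs is A[3,4] + A[4,3] = 2·0 = 0.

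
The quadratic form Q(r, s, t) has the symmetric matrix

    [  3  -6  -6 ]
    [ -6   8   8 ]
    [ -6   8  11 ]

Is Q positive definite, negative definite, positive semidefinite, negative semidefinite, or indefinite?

indefinite

Symmetric row and column elimination reduces A to a congruent diagonal form with pivots 3, -4, 3.
That gives 2 positive, 1 negative pivots.
Hence Q is indefinite.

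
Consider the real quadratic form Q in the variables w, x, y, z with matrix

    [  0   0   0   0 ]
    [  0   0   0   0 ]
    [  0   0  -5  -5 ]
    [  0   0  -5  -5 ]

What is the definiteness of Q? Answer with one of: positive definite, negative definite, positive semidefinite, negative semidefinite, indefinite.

negative semidefinite

Applying the same elementary operations to the rows and columns of A produces a congruent diagonal matrix with entries 0, 0, -5, 0.
So there are 1 negative, 3 zero pivots.
Hence Q is negative semidefinite.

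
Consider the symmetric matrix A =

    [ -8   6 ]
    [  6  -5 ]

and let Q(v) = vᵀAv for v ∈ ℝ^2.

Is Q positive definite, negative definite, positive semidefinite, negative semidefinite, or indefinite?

Leading principal minors: Δ_1 = -8, Δ_2 = 4.
The signs alternate starting with Δ_1 < 0, so by Sylvester's criterion Q is negative definite.

negative definite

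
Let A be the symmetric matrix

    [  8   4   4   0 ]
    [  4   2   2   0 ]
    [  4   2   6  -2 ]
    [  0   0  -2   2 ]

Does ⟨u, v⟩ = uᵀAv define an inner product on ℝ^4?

no

Row-reducing A symmetrically gives the diagonal entries 8, 0, 4, 1.
Counting signs: 3 positive, 1 zero.
Hence Q is positive semidefinite.
⟨·,·⟩ is an inner product exactly when A is positive definite.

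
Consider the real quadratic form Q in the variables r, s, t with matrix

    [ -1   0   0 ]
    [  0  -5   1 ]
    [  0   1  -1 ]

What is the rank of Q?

Symmetric row and column elimination reduces A to a congruent diagonal form with pivots -1, -5, -4/5.
Counting signs: 3 negative.
The rank is the number of nonzero pivots: 3.

3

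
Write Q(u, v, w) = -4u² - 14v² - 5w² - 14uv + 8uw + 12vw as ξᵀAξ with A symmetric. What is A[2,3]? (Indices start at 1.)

The coefficient of v·w in Q is 12. For a symmetric A this equals A[2,3] + A[3,2] = 2·A[2,3].
So A[2,3] = 12/2 = 6.

6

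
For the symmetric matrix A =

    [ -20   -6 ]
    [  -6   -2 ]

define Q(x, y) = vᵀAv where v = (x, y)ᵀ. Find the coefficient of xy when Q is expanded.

The coefficient of xy is A[1,2] + A[2,1] = 2·(-6) = -12.

-12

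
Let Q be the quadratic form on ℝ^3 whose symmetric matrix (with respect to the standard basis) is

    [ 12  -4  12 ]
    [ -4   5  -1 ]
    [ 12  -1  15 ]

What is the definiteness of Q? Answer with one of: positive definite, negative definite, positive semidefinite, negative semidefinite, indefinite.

positive definite

Applying the same elementary operations to the rows and columns of A produces a congruent diagonal matrix with entries 12, 11/3, 6/11.
Counting signs: 3 positive.
Hence Q is positive definite.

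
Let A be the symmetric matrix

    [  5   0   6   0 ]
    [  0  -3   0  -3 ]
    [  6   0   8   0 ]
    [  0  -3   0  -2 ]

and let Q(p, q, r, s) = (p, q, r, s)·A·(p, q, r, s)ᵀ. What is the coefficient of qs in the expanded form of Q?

-6

The coefficient of qs is A[2,4] + A[4,2] = 2·(-3) = -6.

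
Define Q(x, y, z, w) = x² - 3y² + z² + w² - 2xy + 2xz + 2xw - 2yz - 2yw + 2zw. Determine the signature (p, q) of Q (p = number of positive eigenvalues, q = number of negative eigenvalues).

(1, 1)

Write A = [[1, -1, 1, 1], [-1, -3, -1, -1], [1, -1, 1, 1], [1, -1, 1, 1]].
Applying the same elementary operations to the rows and columns of A produces a congruent diagonal matrix with entries 1, -4, 0, 0.
That gives 1 positive, 1 negative, 2 zero pivots.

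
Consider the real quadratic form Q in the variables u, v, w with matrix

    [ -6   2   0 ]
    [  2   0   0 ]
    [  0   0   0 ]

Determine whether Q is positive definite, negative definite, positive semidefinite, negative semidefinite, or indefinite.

Symmetric row and column elimination reduces A to a congruent diagonal form with pivots -6, 2/3, 0.
So there are 1 positive, 1 negative, 1 zero pivots.
Hence Q is indefinite.

indefinite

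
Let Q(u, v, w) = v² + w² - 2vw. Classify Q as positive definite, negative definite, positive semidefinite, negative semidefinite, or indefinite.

The associated matrix is A = [[0, 0, 0], [0, 1, -1], [0, -1, 1]].
Row-reducing A symmetrically gives the diagonal entries 0, 1, 0.
That gives 1 positive, 2 zero pivots.
Hence Q is positive semidefinite.

positive semidefinite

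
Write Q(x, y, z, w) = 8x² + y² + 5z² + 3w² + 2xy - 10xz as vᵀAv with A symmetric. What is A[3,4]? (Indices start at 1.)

The coefficient of z·w in Q is 0. For a symmetric A this equals A[3,4] + A[4,3] = 2·A[3,4].
So A[3,4] = 0/2 = 0.

0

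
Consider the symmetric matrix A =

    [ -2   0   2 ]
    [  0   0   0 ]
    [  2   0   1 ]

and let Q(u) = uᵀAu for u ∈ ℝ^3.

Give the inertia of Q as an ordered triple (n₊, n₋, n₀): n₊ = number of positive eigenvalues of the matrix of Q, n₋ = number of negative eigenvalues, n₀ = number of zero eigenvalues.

(1, 1, 1)

Row-reducing A symmetrically gives the diagonal entries -2, 0, 3.
That gives 1 positive, 1 negative, 1 zero pivots.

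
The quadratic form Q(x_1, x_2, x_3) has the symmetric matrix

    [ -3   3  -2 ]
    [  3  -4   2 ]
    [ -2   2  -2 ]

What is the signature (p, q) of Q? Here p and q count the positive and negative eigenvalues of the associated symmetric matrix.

Applying the same elementary operations to the rows and columns of A produces a congruent diagonal matrix with entries -3, -1, -2/3.
That gives 3 negative pivots.

(0, 3)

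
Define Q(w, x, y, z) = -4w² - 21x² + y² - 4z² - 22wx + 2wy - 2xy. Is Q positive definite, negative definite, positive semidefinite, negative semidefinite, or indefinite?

Write A = [[-4, -11, 1, 0], [-11, -21, -1, 0], [1, -1, 1, 0], [0, 0, 0, -4]].
Row-reducing A symmetrically gives the diagonal entries -4, 37/4, -10/37, -4.
So there are 1 positive, 3 negative pivots.
Hence Q is indefinite.

indefinite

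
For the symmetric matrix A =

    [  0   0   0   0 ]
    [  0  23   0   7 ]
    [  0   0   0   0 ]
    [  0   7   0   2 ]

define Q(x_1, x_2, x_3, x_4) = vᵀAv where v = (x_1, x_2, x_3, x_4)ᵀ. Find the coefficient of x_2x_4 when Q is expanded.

14

The coefficient of x_2x_4 is A[2,4] + A[4,2] = 2·7 = 14.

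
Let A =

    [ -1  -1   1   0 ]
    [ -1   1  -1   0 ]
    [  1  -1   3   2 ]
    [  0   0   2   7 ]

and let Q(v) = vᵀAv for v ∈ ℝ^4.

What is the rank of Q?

4

Row-reducing A symmetrically gives the diagonal entries -1, 2, 2, 5.
That gives 3 positive, 1 negative pivots.
The rank is the number of nonzero pivots: 4.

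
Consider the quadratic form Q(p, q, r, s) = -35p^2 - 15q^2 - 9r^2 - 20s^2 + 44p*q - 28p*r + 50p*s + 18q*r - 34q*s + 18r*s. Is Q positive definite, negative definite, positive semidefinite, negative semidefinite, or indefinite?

negative definite

The symmetric matrix of Q is A = [[-35, 22, -14, 25], [22, -15, 9, -17], [-14, 9, -9, 9], [25, -17, 9, -20]].
Leading principal minors: Δ_1 = -35, Δ_2 = 41, Δ_3 = -138, Δ_4 = 40.
The signs alternate starting with Δ_1 < 0, so by Sylvester's criterion Q is negative definite.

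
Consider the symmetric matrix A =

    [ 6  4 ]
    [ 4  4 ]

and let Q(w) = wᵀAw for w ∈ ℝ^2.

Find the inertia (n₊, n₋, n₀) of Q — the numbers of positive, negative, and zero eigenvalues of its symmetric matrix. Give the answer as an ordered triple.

(2, 0, 0)

Applying the same elementary operations to the rows and columns of A produces a congruent diagonal matrix with entries 6, 4/3.
So there are 2 positive pivots.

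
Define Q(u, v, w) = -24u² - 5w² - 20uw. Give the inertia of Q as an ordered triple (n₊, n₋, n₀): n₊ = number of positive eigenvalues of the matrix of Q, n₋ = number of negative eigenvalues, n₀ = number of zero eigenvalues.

The associated matrix is A = [[-24, 0, -10], [0, 0, 0], [-10, 0, -5]].
Symmetric row and column elimination reduces A to a congruent diagonal form with pivots -24, 0, -5/6.
So there are 2 negative, 1 zero pivots.

(0, 2, 1)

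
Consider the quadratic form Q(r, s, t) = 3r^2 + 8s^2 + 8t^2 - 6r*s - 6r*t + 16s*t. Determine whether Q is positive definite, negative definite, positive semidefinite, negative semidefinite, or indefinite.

positive semidefinite

Write A = [[3, -3, -3], [-3, 8, 8], [-3, 8, 8]].
Symmetric row and column elimination reduces A to a congruent diagonal form with pivots 3, 5, 0.
Counting signs: 2 positive, 1 zero.
Hence Q is positive semidefinite.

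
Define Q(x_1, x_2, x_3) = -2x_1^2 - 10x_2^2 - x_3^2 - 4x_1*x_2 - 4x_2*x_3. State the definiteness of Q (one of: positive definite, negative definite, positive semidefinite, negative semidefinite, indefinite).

The symmetric matrix of Q is A = [[-2, -2, 0], [-2, -10, -2], [0, -2, -1]].
Leading principal minors: Δ_1 = -2, Δ_2 = 16, Δ_3 = -8.
The signs alternate starting with Δ_1 < 0, so by Sylvester's criterion Q is negative definite.

negative definite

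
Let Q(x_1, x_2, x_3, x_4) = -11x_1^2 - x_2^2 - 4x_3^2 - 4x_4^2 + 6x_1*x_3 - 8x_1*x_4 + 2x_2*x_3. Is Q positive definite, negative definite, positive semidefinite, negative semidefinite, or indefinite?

negative definite

The associated matrix is A = [[-11, 0, 3, -4], [0, -1, 1, 0], [3, 1, -4, 0], [-4, 0, 0, -4]].
Symmetric row and column elimination reduces A to a congruent diagonal form with pivots -11, -1, -24/11, -2.
So there are 4 negative pivots.
Hence Q is negative definite.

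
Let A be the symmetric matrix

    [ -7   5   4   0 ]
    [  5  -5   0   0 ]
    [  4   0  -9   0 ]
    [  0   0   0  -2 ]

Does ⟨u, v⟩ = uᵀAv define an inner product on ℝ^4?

Congruent diagonalization of A (simultaneous row and column reduction) yields pivots -7, -10/7, -1, -2.
Counting signs: 4 negative.
Hence Q is negative definite.
⟨·,·⟩ is an inner product exactly when A is positive definite.

no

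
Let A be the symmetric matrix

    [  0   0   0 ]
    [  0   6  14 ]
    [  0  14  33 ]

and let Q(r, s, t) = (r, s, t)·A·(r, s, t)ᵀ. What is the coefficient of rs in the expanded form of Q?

The coefficient of rs is A[1,2] + A[2,1] = 2·0 = 0.

0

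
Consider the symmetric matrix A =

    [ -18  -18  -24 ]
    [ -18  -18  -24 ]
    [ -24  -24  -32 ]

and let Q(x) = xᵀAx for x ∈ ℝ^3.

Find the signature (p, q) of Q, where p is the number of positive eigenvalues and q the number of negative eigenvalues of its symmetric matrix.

Applying the same elementary operations to the rows and columns of A produces a congruent diagonal matrix with entries -18, 0, 0.
Counting signs: 1 negative, 2 zero.

(0, 1)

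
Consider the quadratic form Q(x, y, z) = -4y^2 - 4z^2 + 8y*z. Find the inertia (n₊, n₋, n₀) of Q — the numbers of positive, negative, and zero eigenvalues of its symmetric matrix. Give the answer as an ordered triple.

Write A = [[0, 0, 0], [0, -4, 4], [0, 4, -4]].
Congruent diagonalization of A (simultaneous row and column reduction) yields pivots 0, -4, 0.
Counting signs: 1 negative, 2 zero.

(0, 1, 2)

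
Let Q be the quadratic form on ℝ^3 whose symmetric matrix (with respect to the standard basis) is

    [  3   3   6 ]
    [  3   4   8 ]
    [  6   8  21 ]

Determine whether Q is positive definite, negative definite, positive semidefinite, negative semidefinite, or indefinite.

positive definite

Symmetric row and column elimination reduces A to a congruent diagonal form with pivots 3, 1, 5.
Counting signs: 3 positive.
Hence Q is positive definite.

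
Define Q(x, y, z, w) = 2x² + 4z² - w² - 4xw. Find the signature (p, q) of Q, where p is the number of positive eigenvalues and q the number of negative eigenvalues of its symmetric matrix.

(2, 1)

The symmetric matrix is A = [[2, 0, 0, -2], [0, 0, 0, 0], [0, 0, 4, 0], [-2, 0, 0, -1]].
Row-reducing A symmetrically gives the diagonal entries 2, 0, 4, -3.
Counting signs: 2 positive, 1 negative, 1 zero.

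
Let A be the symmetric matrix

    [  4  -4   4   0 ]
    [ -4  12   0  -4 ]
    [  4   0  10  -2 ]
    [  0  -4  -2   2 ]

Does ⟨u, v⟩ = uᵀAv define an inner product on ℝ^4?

Congruent diagonalization of A (simultaneous row and column reduction) yields pivots 4, 8, 4, 0.
Counting signs: 3 positive, 1 zero.
Hence Q is positive semidefinite.
⟨·,·⟩ is an inner product exactly when A is positive definite.

no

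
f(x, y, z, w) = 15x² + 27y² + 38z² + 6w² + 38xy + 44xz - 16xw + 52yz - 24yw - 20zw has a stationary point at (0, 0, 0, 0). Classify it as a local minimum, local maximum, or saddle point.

local minimum

The Hessian at the origin is H = [[30, 38, 44, -16], [38, 54, 52, -24], [44, 52, 76, -20], [-16, -24, -20, 12]].
Applying the same elementary operations to the rows and columns of H produces a congruent diagonal matrix with entries 30, 88/15, 100/11, 24/25.
Counting signs: 4 positive.
H is positive definite, so the origin is a strict local minimum.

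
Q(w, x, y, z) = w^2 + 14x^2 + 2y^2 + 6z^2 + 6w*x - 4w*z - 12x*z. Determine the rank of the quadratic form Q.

The symmetric matrix is A = [[1, 3, 0, -2], [3, 14, 0, -6], [0, 0, 2, 0], [-2, -6, 0, 6]].
Applying the same elementary operations to the rows and columns of A produces a congruent diagonal matrix with entries 1, 5, 2, 2.
Counting signs: 4 positive.
The rank is the number of nonzero pivots: 4.

4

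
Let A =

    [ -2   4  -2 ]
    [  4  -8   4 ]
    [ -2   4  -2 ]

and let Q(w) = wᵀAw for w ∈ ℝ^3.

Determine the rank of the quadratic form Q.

Congruent diagonalization of A (simultaneous row and column reduction) yields pivots -2, 0, 0.
That gives 1 negative, 2 zero pivots.
The rank is the number of nonzero pivots: 1.

1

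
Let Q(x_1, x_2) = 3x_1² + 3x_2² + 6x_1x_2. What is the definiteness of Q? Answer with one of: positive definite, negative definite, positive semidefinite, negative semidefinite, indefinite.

The symmetric matrix of Q is [[3, 3], [3, 3]].
For the 2×2 matrix [[3, 3], [3, 3]]: det = 3·3 − (3)² = 0, trace = 6.
det = 0 so one eigenvalue is zero; the form is semidefinite with the sign of the trace.

positive semidefinite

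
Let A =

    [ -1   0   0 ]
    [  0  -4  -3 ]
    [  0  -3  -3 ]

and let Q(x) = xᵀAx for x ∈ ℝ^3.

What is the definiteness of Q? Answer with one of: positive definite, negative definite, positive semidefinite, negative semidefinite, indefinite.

negative definite

Symmetric row and column elimination reduces A to a congruent diagonal form with pivots -1, -4, -3/4.
So there are 3 negative pivots.
Hence Q is negative definite.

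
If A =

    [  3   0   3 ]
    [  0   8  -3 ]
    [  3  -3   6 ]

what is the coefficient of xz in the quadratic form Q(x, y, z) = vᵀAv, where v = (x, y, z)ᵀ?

6

The coefficient of xz is A[1,3] + A[3,1] = 2·3 = 6.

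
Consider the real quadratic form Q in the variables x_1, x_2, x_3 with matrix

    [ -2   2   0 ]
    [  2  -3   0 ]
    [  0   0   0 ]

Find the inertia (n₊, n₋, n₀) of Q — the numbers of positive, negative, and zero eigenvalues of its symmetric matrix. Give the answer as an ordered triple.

Symmetric row and column elimination reduces A to a congruent diagonal form with pivots -2, -1, 0.
So there are 2 negative, 1 zero pivots.

(0, 2, 1)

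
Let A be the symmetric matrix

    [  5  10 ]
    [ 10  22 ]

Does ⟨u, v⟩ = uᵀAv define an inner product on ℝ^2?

Leading principal minors: Δ_1 = 5, Δ_2 = 10.
All leading principal minors are positive, so by Sylvester's criterion Q is positive definite.
⟨·,·⟩ is an inner product exactly when A is positive definite.

yes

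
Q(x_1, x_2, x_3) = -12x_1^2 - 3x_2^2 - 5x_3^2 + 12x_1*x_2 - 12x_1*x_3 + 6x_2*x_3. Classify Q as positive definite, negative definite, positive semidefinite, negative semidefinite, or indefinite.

negative semidefinite

Write A = [[-12, 6, -6], [6, -3, 3], [-6, 3, -5]].
Congruent diagonalization of A (simultaneous row and column reduction) yields pivots -12, 0, -2.
Counting signs: 2 negative, 1 zero.
Hence Q is negative semidefinite.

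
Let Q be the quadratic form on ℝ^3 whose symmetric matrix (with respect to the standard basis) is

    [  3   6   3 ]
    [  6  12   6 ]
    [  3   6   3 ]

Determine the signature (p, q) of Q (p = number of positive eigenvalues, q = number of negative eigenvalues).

Symmetric row and column elimination reduces A to a congruent diagonal form with pivots 3, 0, 0.
Counting signs: 1 positive, 2 zero.

(1, 0)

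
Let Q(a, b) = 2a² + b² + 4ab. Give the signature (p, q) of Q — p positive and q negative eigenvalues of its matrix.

Write A = [[2, 2], [2, 1]].
Congruent diagonalization of A (simultaneous row and column reduction) yields pivots 2, -1.
Counting signs: 1 positive, 1 negative.

(1, 1)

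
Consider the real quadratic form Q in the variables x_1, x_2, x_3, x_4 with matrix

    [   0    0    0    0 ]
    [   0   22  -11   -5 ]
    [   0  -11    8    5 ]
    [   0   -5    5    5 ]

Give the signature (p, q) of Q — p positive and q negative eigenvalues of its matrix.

(3, 0)

Congruent diagonalization of A (simultaneous row and column reduction) yields pivots 0, 22, 5/2, 15/11.
That gives 3 positive, 1 zero pivots.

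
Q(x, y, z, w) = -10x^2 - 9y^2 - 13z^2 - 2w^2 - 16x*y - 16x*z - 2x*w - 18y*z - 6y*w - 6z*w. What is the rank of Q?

4

Write A = [[-10, -8, -8, -1], [-8, -9, -9, -3], [-8, -9, -13, -3], [-1, -3, -3, -2]].
Symmetric row and column elimination reduces A to a congruent diagonal form with pivots -10, -13/5, -4, -1/26.
So there are 4 negative pivots.
The rank is the number of nonzero pivots: 4.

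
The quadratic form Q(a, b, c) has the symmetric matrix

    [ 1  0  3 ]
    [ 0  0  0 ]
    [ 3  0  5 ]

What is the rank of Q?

Applying the same elementary operations to the rows and columns of A produces a congruent diagonal matrix with entries 1, 0, -4.
So there are 1 positive, 1 negative, 1 zero pivots.
The rank is the number of nonzero pivots: 2.

2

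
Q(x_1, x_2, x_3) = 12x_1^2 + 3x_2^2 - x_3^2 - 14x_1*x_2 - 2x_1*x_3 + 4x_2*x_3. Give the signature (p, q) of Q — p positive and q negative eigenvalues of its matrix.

(2, 1)

The associated matrix is A = [[12, -7, -1], [-7, 3, 2], [-1, 2, -1]].
Symmetric row and column elimination reduces A to a congruent diagonal form with pivots 12, -13/12, 10/13.
So there are 2 positive, 1 negative pivots.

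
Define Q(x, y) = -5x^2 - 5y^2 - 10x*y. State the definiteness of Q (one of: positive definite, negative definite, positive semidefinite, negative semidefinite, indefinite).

negative semidefinite

The symmetric matrix is A = [[-5, -5], [-5, -5]].
Row-reducing A symmetrically gives the diagonal entries -5, 0.
Counting signs: 1 negative, 1 zero.
Hence Q is negative semidefinite.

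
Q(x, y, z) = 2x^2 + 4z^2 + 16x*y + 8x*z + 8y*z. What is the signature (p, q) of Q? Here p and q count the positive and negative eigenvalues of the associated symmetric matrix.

The symmetric matrix is A = [[2, 8, 4], [8, 0, 4], [4, 4, 4]].
Applying the same elementary operations to the rows and columns of A produces a congruent diagonal matrix with entries 2, -32, 1/2.
Counting signs: 2 positive, 1 negative.

(2, 1)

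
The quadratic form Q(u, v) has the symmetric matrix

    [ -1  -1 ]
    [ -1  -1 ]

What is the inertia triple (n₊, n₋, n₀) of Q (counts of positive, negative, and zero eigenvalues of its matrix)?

Congruent diagonalization of A (simultaneous row and column reduction) yields pivots -1, 0.
Counting signs: 1 negative, 1 zero.

(0, 1, 1)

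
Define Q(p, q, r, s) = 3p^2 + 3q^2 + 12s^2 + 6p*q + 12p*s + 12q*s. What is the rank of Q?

1

Write A = [[3, 3, 0, 6], [3, 3, 0, 6], [0, 0, 0, 0], [6, 6, 0, 12]].
Applying the same elementary operations to the rows and columns of A produces a congruent diagonal matrix with entries 3, 0, 0, 0.
Counting signs: 1 positive, 3 zero.
The rank is the number of nonzero pivots: 1.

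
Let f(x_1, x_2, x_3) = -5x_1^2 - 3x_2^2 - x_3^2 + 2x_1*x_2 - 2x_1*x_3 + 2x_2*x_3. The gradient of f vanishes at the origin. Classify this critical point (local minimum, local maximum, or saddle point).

The Hessian at the origin is H = [[-10, 2, -2], [2, -6, 2], [-2, 2, -2]].
Applying the same elementary operations to the rows and columns of H produces a congruent diagonal matrix with entries -10, -28/5, -8/7.
That gives 3 negative pivots.
H is negative definite, so the origin is a strict local maximum.

local maximum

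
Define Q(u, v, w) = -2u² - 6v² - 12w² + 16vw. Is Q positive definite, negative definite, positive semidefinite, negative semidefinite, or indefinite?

The symmetric matrix of Q is A = [[-2, 0, 0], [0, -6, 8], [0, 8, -12]].
Leading principal minors: Δ_1 = -2, Δ_2 = 12, Δ_3 = -16.
The signs alternate starting with Δ_1 < 0, so by Sylvester's criterion Q is negative definite.

negative definite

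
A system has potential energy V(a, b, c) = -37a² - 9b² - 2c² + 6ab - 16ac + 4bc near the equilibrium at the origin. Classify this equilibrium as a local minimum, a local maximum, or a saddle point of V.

The Hessian at the origin is H = [[-74, 6, -16], [6, -18, 4], [-16, 4, -4]].
An LDLᵀ factorisation of H has diagonal entries -74, -648/37, -10/81.
So there are 3 negative pivots.
H is negative definite, so the origin is a strict local maximum.

local maximum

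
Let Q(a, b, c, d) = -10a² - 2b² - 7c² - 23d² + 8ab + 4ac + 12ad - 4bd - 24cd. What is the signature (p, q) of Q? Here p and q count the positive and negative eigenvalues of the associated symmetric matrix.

The symmetric matrix is A = [[-10, 4, 2, 6], [4, -2, 0, -2], [2, 0, -7, -12], [6, -2, -12, -23]].
Congruent diagonalization of A (simultaneous row and column reduction) yields pivots -10, -2/5, -5, 1.
Counting signs: 1 positive, 3 negative.

(1, 3)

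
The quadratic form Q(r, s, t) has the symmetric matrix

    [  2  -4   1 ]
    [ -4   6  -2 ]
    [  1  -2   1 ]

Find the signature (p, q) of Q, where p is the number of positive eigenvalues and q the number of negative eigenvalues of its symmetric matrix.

(2, 1)

Congruent diagonalization of A (simultaneous row and column reduction) yields pivots 2, -2, 1/2.
That gives 2 positive, 1 negative pivots.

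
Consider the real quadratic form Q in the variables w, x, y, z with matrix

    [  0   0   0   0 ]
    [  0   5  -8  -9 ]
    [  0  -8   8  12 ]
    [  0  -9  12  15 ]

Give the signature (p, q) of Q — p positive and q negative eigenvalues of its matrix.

(1, 1)

Row-reducing A symmetrically gives the diagonal entries 0, 5, -24/5, 0.
That gives 1 positive, 1 negative, 2 zero pivots.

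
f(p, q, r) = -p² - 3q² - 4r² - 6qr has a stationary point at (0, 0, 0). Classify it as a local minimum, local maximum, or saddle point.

local maximum

The Hessian at the origin is H = [[-2, 0, 0], [0, -6, -6], [0, -6, -8]].
Applying the same elementary operations to the rows and columns of H produces a congruent diagonal matrix with entries -2, -6, -2.
Counting signs: 3 negative.
H is negative definite, so the origin is a strict local maximum.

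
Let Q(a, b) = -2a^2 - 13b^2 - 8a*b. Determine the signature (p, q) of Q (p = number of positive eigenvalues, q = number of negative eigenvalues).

The associated matrix is A = [[-2, -4], [-4, -13]].
Congruent diagonalization of A (simultaneous row and column reduction) yields pivots -2, -5.
Counting signs: 2 negative.

(0, 2)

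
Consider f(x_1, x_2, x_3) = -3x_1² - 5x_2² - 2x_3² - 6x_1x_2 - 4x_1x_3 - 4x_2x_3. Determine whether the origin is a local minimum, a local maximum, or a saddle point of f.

local maximum

The Hessian at the origin is H = [[-6, -6, -4], [-6, -10, -4], [-4, -4, -4]].
Symmetric row and column elimination reduces H to a congruent diagonal form with pivots -6, -4, -4/3.
Counting signs: 3 negative.
H is negative definite, so the origin is a strict local maximum.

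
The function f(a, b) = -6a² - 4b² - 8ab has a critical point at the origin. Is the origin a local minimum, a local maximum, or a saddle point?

The Hessian at the origin is H = [[-12, -8], [-8, -8]].
det H = -12·-8 − (-8)² = 32 > 0 and H[1,1] = -12 < 0, so H is negative definite.
Therefore the origin is a local maximum.

local maximum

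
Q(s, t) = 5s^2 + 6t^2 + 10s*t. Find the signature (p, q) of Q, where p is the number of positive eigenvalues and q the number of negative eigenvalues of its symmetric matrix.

(2, 0)

The symmetric matrix is A = [[5, 5], [5, 6]].
Symmetric row and column elimination reduces A to a congruent diagonal form with pivots 5, 1.
Counting signs: 2 positive.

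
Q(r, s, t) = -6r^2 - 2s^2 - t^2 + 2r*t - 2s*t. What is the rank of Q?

The symmetric matrix is A = [[-6, 0, 1], [0, -2, -1], [1, -1, -1]].
Applying the same elementary operations to the rows and columns of A produces a congruent diagonal matrix with entries -6, -2, -1/3.
That gives 3 negative pivots.
The rank is the number of nonzero pivots: 3.

3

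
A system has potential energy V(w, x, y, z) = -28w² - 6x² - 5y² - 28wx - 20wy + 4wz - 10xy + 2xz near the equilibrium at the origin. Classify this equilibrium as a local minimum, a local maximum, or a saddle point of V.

saddle point

The Hessian at the origin is H = [[-56, -28, -20, 4], [-28, -12, -10, 2], [-20, -10, -10, 0], [4, 2, 0, 0]].
Symmetric row and column elimination reduces H to a congruent diagonal form with pivots -56, 2, -20/7, 1.
Counting signs: 2 positive, 2 negative.
H is indefinite, so the origin is a saddle point.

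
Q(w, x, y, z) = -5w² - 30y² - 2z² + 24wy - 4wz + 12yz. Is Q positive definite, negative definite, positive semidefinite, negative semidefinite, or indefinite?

The associated matrix is A = [[-5, 0, 12, -2], [0, 0, 0, 0], [12, 0, -30, 6], [-2, 0, 6, -2]].
Applying the same elementary operations to the rows and columns of A produces a congruent diagonal matrix with entries -5, 0, -6/5, 0.
That gives 2 negative, 2 zero pivots.
Hence Q is negative semidefinite.

negative semidefinite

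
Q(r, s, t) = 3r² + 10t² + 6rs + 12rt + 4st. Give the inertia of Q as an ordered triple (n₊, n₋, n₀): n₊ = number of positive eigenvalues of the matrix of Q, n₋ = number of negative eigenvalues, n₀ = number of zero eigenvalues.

(2, 1, 0)

Write A = [[3, 3, 6], [3, 0, 2], [6, 2, 10]].
Congruent diagonalization of A (simultaneous row and column reduction) yields pivots 3, -3, 10/3.
Counting signs: 2 positive, 1 negative.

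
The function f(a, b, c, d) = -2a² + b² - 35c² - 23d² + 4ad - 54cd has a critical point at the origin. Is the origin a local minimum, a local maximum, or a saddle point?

saddle point

The Hessian at the origin is H = [[-4, 0, 0, 4], [0, 2, 0, 0], [0, 0, -70, -54], [4, 0, -54, -46]].
Congruent diagonalization of H (simultaneous row and column reduction) yields pivots -4, 2, -70, -12/35.
Counting signs: 1 positive, 3 negative.
H is indefinite, so the origin is a saddle point.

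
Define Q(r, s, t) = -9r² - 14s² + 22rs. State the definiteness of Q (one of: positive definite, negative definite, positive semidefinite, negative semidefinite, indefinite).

negative semidefinite

The associated matrix is A = [[-9, 11, 0], [11, -14, 0], [0, 0, 0]].
Symmetric row and column elimination reduces A to a congruent diagonal form with pivots -9, -5/9, 0.
That gives 2 negative, 1 zero pivots.
Hence Q is negative semidefinite.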